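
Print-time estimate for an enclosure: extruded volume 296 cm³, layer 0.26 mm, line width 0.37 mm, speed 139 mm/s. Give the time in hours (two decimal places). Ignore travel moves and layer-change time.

6.15 hours

Line area = 0.26 × 0.37 = 0.0962 mm².
Total extruded path = 296000/0.0962 = 3076923.1 mm.
Print-move time: 3076923.1 / 139 → 22136.1 s.
That's 22136.1 s → 6.15 hours.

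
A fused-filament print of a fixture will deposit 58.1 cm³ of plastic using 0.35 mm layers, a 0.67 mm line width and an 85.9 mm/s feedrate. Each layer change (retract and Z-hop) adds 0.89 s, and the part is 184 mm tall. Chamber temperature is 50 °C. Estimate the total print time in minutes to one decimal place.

Bead cross-section = 0.35 × 0.67, so 0.2345 mm².
Path length: 58100 mm³ / 0.2345 mm² → 247761.2 mm.
Extrusion time = 247761.2 / 85.9 = 2884.3 s.
Layer count = ceil(184 / 0.35) = 526.
Z-hop total: 526 × 0.89 → 468.14 s.
Altogether 2884.3 + 468.14 = 3352.44 s, i.e. 55.9 minutes.

55.9 minutes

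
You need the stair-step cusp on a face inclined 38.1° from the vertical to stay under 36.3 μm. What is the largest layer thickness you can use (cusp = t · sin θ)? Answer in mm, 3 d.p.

0.059 mm

t = h_c / sin θ = 0.0363 / 0.6170 = 0.059 mm.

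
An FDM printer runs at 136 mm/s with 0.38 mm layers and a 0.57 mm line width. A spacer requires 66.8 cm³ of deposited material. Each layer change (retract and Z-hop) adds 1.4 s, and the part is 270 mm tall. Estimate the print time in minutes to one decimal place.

Bead cross-section = 0.38 × 0.57 = 0.2166 mm².
Total extruded path = 66800/0.2166 = 308402.6 mm.
Extrusion time: 308402.6 / 136 → 2267.7 s.
Layer count = ceil(270 / 0.38) = 711.
Non-print overhead = 711 × 1.4 = 995.4 s.
Total = 2267.7 + 995.4 = 3263.1 s = 54.4 minutes.

54.4 minutes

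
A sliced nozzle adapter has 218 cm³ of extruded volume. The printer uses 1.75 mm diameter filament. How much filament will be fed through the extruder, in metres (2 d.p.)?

Filament cross-section = π × (1.75/2)² = 2.4053 mm².
L = 218000 mm³ / 2.4053 mm² = 90633.19 mm, i.e. 90.63 m.

90.63 m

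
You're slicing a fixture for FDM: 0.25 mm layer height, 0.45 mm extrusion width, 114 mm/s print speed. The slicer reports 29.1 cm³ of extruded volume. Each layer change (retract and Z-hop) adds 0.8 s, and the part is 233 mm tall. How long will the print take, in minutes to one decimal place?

Line area = 0.25 × 0.45, so 0.1125 mm².
Path length: 29100 mm³ / 0.1125 mm² → 258666.7 mm.
Time extruding = 258666.7 / 114 = 2269 s.
Layers = ⌈233/0.25⌉ = 932.
Non-print overhead: 932 × 0.8 → 745.6 s.
Altogether 2269 + 745.6 = 3014.6 s, i.e. 50.2 minutes.

50.2 minutes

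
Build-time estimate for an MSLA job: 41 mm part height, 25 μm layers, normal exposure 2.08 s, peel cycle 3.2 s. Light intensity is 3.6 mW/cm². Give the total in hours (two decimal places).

Layer count = ceil(41 / 0.025) = 1640.
Each layer takes: 2.08 + 3.2 → 5.28 s.
Total = 1640 × 5.28 = 8659.2 s = 2.41 hours.

2.41 hours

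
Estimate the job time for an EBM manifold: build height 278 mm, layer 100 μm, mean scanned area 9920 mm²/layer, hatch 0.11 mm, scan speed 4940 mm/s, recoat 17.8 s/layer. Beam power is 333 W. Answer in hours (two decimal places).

27.84 hours

Layers = ⌈278/0.1⌉ = 2780.
Hatch length per layer = 9920 / 0.11 = 90181.8 mm.
Scan time per layer: 90181.8 / 4940 → 18.2554 s.
Layer cycle = 18.2554 + 17.8 = 36.0554 s.
Build time = 2780 × 36.0554 = 100234.012 s = 27.84 hours.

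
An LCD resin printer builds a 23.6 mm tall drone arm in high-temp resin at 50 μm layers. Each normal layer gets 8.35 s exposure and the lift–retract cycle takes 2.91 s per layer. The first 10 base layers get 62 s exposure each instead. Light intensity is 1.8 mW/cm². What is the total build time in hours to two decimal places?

1.63 hours

Layers = ⌈23.6/0.05⌉ = 472.
Burn-in layers: 10 × (62 + 2.91) → 649.1 s.
Normal layers = 462 × (8.35 + 2.91) = 5202.12 s.
Total = 649.1 + 5202.12 = 5851.22 s = 1.63 hours.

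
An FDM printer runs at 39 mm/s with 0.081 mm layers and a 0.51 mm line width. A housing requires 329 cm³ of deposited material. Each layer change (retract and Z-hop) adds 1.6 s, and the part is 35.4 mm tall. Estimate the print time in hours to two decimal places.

Line area: 0.081 × 0.51 → 0.04131 mm².
Path length: 329000 mm³ / 0.04131 mm² → 7964173.3 mm.
Print-move time = 7964173.3 / 39, so 204209.6 s.
Layer count = ceil(35.4 / 0.081) = 438.
Non-print overhead = 438 × 1.6 = 700.8 s.
Altogether 204209.6 + 700.8 = 204910.4 s, i.e. 56.92 hours.

56.92 hours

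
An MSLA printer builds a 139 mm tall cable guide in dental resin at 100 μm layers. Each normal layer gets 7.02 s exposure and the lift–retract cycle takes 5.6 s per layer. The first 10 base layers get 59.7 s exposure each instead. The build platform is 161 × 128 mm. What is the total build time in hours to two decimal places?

5.02 hours

Number of layers: 139 / 0.1 → 1390 (rounded up).
Base layers = 10 × (59.7 + 5.6) = 653 s.
Regular layers = 1380 × (7.02 + 5.6), so 17415.6 s.
Total = 653 + 17415.6 = 18068.6 s = 5.02 hours.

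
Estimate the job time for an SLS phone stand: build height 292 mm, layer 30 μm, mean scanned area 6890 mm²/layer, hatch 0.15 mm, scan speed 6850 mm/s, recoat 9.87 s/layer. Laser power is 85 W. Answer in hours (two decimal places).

44.82 hours

Layer count = ceil(292 / 0.03) = 9734.
Per-layer scan distance = 6890 / 0.15 = 45933.3 mm.
Per-layer scan time = 45933.3 / 6850 = 6.7056 s.
Time per layer = 6.7056 + 9.87, so 16.5756 s.
Build time = 9734 × 16.5756 = 161346.8904 s = 44.82 hours.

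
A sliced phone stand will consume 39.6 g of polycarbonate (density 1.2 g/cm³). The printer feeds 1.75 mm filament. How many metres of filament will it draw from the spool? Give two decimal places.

13.72 m

Extruded volume: 39.6/1.2 = 33 cm³ (33000 mm³).
A = π r² = π × 0.875² = 2.4053 mm².
L = V/A = 33000/2.4053 = 13719.7 mm → 13.72 m.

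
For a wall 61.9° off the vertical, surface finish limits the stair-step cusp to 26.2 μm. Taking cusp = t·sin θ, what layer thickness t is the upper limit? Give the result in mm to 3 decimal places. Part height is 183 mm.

0.030 mm

sin(61.9°) = 0.8821; t_max = 0.0262/0.8821 = 0.030 mm.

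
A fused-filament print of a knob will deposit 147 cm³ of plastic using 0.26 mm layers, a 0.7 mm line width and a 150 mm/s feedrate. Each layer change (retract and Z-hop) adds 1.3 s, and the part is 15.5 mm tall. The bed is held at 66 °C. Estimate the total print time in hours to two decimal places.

1.52 hours

Extrusion cross-section = 0.26 × 0.7 = 0.182 mm².
Toolpath length = 147 cm³ / 0.182 mm² = 147000 / 0.182 = 807692.3 mm.
Time extruding: 807692.3 / 150 → 5384.6 s.
Layers = ⌈15.5/0.26⌉ = 60.
Z-hop total = 60 × 1.3 = 78 s.
Altogether 5384.6 + 78 = 5462.6 s, i.e. 1.52 hours.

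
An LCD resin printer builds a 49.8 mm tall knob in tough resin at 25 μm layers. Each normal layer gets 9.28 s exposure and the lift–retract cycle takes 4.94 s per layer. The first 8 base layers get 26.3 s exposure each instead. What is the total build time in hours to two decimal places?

Layers = ⌈49.8/0.025⌉ = 1992.
Base layers: 8 × (26.3 + 4.94) → 249.92 s.
Normal layers: 1984 × (9.28 + 4.94) → 28212.48 s.
Total = 249.92 + 28212.48 = 28462.4 s = 7.91 hours.

7.91 hours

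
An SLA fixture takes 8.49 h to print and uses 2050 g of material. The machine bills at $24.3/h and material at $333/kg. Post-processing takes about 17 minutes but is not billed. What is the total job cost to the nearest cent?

Time charge = 24.3 × 8.49 = $206.307.
Feedstock cost: 333 × 2050/1000 → $682.65.
Job cost: 206.307 + 682.65 = 888.957 ≈ $888.96.

$888.96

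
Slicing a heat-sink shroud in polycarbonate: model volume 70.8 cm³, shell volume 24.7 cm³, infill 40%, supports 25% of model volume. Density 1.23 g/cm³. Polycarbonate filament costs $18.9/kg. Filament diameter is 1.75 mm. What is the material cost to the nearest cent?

Volume inside the shell = 70.8 − 24.7 = 46.1 cm³.
Deposited infill: 0.40 × 46.1 → 18.44 cm³.
Support = 0.25 × 70.8 = 17.7 cm³.
Deposited volume = 24.7 + 18.44 + 17.7 = 60.84 cm³.
Mass: 60.84 × 1.23 → 74.8332 g.
At $18.9/kg: 74.8332/1000 × 18.9 = $1.41.

$1.41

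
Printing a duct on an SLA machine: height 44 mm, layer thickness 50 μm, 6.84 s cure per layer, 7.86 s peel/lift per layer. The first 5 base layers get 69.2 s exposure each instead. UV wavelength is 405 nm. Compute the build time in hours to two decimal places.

Layers = ⌈44/0.05⌉ = 880.
Base layers = 5 × (69.2 + 7.86) = 385.3 s.
Remaining layers: 875 × (6.84 + 7.86) → 12862.5 s.
Total = 385.3 + 12862.5 = 13247.8 s = 3.68 hours.

3.68 hours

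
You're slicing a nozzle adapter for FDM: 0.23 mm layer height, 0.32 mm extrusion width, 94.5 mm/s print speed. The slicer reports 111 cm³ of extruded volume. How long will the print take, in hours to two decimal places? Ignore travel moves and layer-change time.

Extrusion cross-section = 0.23 × 0.32 = 0.0736 mm².
Toolpath length = 111 cm³ / 0.0736 mm² = 111000 / 0.0736 = 1508152.2 mm.
Extrusion time = 1508152.2 / 94.5 = 15959.3 s.
Converting: 15959.3 s = 4.43 hours.

4.43 hours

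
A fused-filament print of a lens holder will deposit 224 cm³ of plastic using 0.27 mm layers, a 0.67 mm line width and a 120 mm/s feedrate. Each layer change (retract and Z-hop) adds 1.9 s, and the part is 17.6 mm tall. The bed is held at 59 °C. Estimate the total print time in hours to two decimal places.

2.90 hours

Extrusion cross-section = 0.27 × 0.67 = 0.1809 mm².
Path length: 224000 mm³ / 0.1809 mm² → 1238253.2 mm.
Print-move time: 1238253.2 / 120 → 10318.8 s.
Layers = ⌈17.6/0.27⌉ = 66.
Layer-change overhead = 66 × 1.9 = 125.4 s.
Total = 10318.8 + 125.4 = 10444.2 s = 2.90 hours.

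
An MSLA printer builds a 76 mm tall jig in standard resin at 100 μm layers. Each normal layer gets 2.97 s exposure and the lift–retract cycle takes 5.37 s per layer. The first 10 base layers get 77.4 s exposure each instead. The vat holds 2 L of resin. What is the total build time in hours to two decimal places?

Layers = ⌈76/0.1⌉ = 760.
Base layers = 10 × (77.4 + 5.37), so 827.7 s.
Remaining layers = 750 × (2.97 + 5.37), so 6255 s.
Sum: 827.7 + 6255 = 7082.7 s → 1.97 hours.

1.97 hours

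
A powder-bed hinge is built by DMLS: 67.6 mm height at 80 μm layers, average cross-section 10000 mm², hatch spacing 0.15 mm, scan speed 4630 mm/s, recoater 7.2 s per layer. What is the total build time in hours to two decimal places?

Layer count = ceil(67.6 / 0.08) = 845.
Per-layer scan distance = 10000 / 0.15, so 66666.7 mm.
Per-layer scan time = 66666.7 / 4630 = 14.3989 s.
Layer cycle = 14.3989 + 7.2, so 21.5989 s.
Build time = 845 × 21.5989 = 18251.0705 s = 5.07 hours.

5.07 hours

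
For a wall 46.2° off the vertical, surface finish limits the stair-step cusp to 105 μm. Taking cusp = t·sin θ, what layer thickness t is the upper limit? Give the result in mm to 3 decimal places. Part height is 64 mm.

0.145 mm

Layer height = cusp / sin(46.2°) = 0.105 / 0.7218 = 0.145 mm.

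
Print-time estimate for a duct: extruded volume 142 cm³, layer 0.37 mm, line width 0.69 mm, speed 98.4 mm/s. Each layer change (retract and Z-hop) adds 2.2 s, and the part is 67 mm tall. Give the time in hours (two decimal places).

Line area = 0.37 × 0.69, so 0.2553 mm².
Total extruded path = 142000/0.2553 = 556208.4 mm.
Extrusion time: 556208.4 / 98.4 → 5652.5 s.
Layer count = ceil(67 / 0.37) = 182.
Z-hop total = 182 × 2.2, so 400.4 s.
Total = 5652.5 + 400.4 = 6052.9 s = 1.68 hours.

1.68 hours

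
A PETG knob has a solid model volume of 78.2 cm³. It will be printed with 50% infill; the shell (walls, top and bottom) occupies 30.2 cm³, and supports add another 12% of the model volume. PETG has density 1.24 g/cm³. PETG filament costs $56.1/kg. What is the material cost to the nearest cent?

Infill region: 78.2 − 30.2 → 48 cm³.
Infill volume = 0.50 × 48 = 24 cm³.
Support = 0.12 × 78.2 = 9.384 cm³.
Deposited volume: 30.2 + 24 + 9.384 → 63.584 cm³.
Mass = 63.584 × 1.24 = 78.84416 g.
Cost = 78.84416 g / 1000 × $56.1/kg = $4.42.

$4.42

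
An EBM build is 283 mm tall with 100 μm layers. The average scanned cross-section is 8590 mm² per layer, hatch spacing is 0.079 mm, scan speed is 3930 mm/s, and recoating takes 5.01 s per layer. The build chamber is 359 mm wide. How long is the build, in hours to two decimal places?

25.69 hours

Layers = ⌈283/0.1⌉ = 2830.
Scan path per layer = 8590 / 0.079, so 108734.2 mm.
Beam time per layer = 108734.2 / 3930, so 27.6677 s.
Per-layer time = 27.6677 + 5.01, so 32.6777 s.
Build time = 2830 × 32.6777 = 92477.891 s = 25.69 hours.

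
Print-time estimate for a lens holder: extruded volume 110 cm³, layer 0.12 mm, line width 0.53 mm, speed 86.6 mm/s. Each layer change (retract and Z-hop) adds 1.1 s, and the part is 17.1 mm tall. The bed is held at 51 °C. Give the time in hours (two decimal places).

5.59 hours

Line area = 0.12 × 0.53, so 0.0636 mm².
Path length: 110000 mm³ / 0.0636 mm² → 1729559.7 mm.
Extrusion time: 1729559.7 / 86.6 → 19971.8 s.
Layer count = ceil(17.1 / 0.12) = 143.
Non-print overhead: 143 × 1.1 → 157.3 s.
Total = 19971.8 + 157.3 = 20129.1 s = 5.59 hours.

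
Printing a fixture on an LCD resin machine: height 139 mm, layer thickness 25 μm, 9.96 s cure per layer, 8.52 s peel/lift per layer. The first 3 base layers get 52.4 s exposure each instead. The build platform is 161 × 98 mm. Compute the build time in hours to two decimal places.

28.58 hours

Layer count = ceil(139 / 0.025) = 5560.
Bottom layers = 3 × (52.4 + 8.52) = 182.76 s.
Normal layers = 5557 × (9.96 + 8.52), so 102693.36 s.
Sum: 182.76 + 102693.36 = 102876.12 s → 28.58 hours.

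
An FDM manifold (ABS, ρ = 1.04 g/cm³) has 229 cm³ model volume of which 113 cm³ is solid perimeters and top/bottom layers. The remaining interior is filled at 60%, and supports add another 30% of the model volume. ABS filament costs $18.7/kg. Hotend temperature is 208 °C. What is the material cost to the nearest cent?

Infill region = 229 − 113 = 116 cm³.
Deposited infill: 0.60 × 116 → 69.6 cm³.
Support = 0.30 × 229 = 68.7 cm³.
Total extruded: 113 + 69.6 + 68.7 → 251.3 cm³.
Mass = 251.3 × 1.04 = 261.352 g.
At $18.7/kg: 261.352/1000 × 18.7 = $4.89.

$4.89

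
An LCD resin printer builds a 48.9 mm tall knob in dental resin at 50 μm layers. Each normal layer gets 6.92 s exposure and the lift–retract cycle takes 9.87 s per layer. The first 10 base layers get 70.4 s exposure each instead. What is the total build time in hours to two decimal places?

Layers = ⌈48.9/0.05⌉ = 978.
Burn-in layers = 10 × (70.4 + 9.87) = 802.7 s.
Normal layers = 968 × (6.92 + 9.87) = 16252.72 s.
Sum: 802.7 + 16252.72 = 17055.42 s → 4.74 hours.

4.74 hours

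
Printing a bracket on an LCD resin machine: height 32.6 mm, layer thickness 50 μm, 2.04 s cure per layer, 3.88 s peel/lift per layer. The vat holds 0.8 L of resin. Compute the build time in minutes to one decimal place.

64.3 minutes

Number of layers: 32.6 / 0.05 → 652 (rounded up).
Cycle time = 2.04 + 3.88 = 5.92 s.
Build time: 652 × 5.92 s = 3859.84 s, i.e. 64.3 minutes.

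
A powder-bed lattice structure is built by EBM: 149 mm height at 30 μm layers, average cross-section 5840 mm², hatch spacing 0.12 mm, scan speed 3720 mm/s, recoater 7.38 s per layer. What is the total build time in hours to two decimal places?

Number of layers: 149 / 0.03 → 4967 (rounded up).
Scan path per layer = 5840 / 0.12 = 48666.7 mm.
Per-layer scan time = 48666.7 / 3720 = 13.0824 s.
Layer cycle = 13.0824 + 7.38, so 20.4624 s.
Total: 4967 × 20.4624 s = 101636.7408 s → 28.23 hours.

28.23 hours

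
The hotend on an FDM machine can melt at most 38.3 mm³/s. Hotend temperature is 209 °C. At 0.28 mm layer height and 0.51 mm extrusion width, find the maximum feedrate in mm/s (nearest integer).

268 mm/s

Bead cross-section = 0.28 × 0.51, so 0.1428 mm².
v_max = Q/A = 38.3/0.1428 = 268.21 mm/s → 268 mm/s.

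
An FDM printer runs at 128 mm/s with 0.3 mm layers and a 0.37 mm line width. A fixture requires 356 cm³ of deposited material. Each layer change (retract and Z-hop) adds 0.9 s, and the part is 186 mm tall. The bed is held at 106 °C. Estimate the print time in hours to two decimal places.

Extrusion cross-section = 0.3 × 0.37 = 0.111 mm².
Total extruded path = 356000/0.111 = 3207207.2 mm.
Print-move time: 3207207.2 / 128 → 25056.3 s.
Layers = ⌈186/0.3⌉ = 620.
Z-hop total: 620 × 0.9 → 558 s.
Altogether 25056.3 + 558 = 25614.3 s, i.e. 7.12 hours.

7.12 hours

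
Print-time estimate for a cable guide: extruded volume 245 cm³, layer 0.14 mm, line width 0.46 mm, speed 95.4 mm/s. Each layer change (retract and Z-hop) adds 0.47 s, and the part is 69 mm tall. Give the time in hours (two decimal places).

11.14 hours

Bead cross-section = 0.14 × 0.46 = 0.0644 mm².
Path length: 245000 mm³ / 0.0644 mm² → 3804347.8 mm.
Print-move time = 3804347.8 / 95.4, so 39877.9 s.
Number of layers: 69 / 0.14 → 493 (rounded up).
Layer-change overhead = 493 × 0.47 = 231.71 s.
Total = 39877.9 + 231.71 = 40109.61 s = 11.14 hours.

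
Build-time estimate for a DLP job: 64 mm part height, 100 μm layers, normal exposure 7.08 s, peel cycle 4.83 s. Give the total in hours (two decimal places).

Layers = ⌈64/0.1⌉ = 640.
Per-layer time = 7.08 + 4.83, so 11.91 s.
Build time: 640 × 11.91 s = 7622.4 s, i.e. 2.12 hours.

2.12 hours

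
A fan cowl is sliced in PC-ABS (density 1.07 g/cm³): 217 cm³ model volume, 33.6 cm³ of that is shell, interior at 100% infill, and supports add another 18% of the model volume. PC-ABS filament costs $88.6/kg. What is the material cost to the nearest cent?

Volume inside the shell: 217 − 33.6 → 183.4 cm³.
Infill deposited = 1.00 × 183.4 = 183.4 cm³.
Support = 0.18 × 217 = 39.06 cm³.
Total printed volume = 33.6 + 183.4 + 39.06, so 256.06 cm³.
Mass = 256.06 × 1.07 = 273.9842 g.
At $88.6/kg: 273.9842/1000 × 88.6 = $24.28.

$24.28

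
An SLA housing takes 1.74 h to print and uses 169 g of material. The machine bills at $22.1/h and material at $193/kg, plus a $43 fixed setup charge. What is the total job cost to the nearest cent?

Machine cost: 22.1 × 1.74 → $38.454.
Material cost = 193 × 169/1000 = $32.617.
Adding setup: 38.454 + 32.617 + 43 → 114.071 ≈ $114.07.

$114.07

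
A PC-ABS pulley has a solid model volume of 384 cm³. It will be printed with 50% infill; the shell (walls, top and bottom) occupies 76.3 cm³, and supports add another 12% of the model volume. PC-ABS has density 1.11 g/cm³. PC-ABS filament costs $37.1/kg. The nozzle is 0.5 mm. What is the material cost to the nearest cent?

Infill region = 384 − 76.3, so 307.7 cm³.
Deposited infill = 0.50 × 307.7 = 153.85 cm³.
Support = 0.12 × 384 = 46.08 cm³.
Deposited volume: 76.3 + 153.85 + 46.08 → 276.23 cm³.
Mass = 276.23 × 1.11 = 306.6153 g.
Cost = 306.6153 g / 1000 × $37.1/kg = $11.38.

$11.38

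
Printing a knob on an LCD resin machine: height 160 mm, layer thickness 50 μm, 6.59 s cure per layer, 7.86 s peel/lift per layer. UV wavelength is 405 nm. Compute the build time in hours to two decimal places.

12.84 hours

Layer count = ceil(160 / 0.05) = 3200.
Per-layer time: 6.59 + 7.86 → 14.45 s.
Total = 3200 × 14.45 = 46240 s = 12.84 hours.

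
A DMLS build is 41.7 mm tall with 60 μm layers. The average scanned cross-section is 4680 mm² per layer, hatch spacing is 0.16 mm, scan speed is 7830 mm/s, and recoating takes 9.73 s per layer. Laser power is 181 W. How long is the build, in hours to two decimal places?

Layer count = ceil(41.7 / 0.06) = 695.
Per-layer scan distance: 4680 / 0.16 → 29250 mm.
Laser time per layer: 29250 / 7830 → 3.7356 s.
Per-layer time = 3.7356 + 9.73 = 13.4656 s.
Total: 695 × 13.4656 s = 9358.592 s → 2.60 hours.

2.60 hours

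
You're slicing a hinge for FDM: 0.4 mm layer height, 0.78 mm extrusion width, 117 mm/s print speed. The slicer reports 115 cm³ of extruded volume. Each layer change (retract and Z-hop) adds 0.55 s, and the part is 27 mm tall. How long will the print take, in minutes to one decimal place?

Bead cross-section: 0.4 × 0.78 → 0.312 mm².
Path length: 115000 mm³ / 0.312 mm² → 368589.7 mm.
Print-move time = 368589.7 / 117, so 3150.3 s.
Number of layers: 27 / 0.4 → 68 (rounded up).
Z-hop total = 68 × 0.55, so 37.4 s.
Total = 3150.3 + 37.4 = 3187.7 s = 53.1 minutes.

53.1 minutes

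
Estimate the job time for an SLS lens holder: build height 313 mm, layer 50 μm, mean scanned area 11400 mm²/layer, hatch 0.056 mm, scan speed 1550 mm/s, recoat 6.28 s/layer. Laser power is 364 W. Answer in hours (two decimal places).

Layers = ⌈313/0.05⌉ = 6260.
Per-layer scan distance = 11400 / 0.056, so 203571.4 mm.
Scan time per layer = 203571.4 / 1550 = 131.3364 s.
Per-layer time = 131.3364 + 6.28 = 137.6164 s.
Total: 6260 × 137.6164 s = 861478.664 s → 239.30 hours.

239.30 hours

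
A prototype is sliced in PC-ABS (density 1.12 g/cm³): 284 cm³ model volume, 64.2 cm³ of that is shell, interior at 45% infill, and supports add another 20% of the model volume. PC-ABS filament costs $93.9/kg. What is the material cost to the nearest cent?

$23.13

Infill region = 284 − 64.2 = 219.8 cm³.
Deposited infill = 0.45 × 219.8 = 98.91 cm³.
Support: 0.20 × 284 → 56.8 cm³.
Total printed volume = 64.2 + 98.91 + 56.8 = 219.91 cm³.
Mass = 219.91 × 1.12 = 246.2992 g.
At $93.9/kg: 246.2992/1000 × 93.9 = $23.13.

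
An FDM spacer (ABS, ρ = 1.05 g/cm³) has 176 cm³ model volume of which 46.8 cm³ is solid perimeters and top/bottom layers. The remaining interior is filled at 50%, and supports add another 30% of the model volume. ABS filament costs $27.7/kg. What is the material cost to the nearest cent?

$4.78

Infill region = 176 − 46.8, so 129.2 cm³.
Infill volume = 0.50 × 129.2 = 64.6 cm³.
Support: 0.30 × 176 → 52.8 cm³.
Total extruded: 46.8 + 64.6 + 52.8 → 164.2 cm³.
Mass: 164.2 × 1.05 → 172.41 g.
Cost = 172.41 g / 1000 × $27.7/kg = $4.78.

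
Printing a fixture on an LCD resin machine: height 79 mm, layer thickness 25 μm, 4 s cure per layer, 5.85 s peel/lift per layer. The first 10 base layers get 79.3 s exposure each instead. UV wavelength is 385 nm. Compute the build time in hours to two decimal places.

Layer count = ceil(79 / 0.025) = 3160.
Bottom layers: 10 × (79.3 + 5.85) → 851.5 s.
Normal layers: 3150 × (4 + 5.85) → 31027.5 s.
Sum: 851.5 + 31027.5 = 31879 s → 8.86 hours.

8.86 hours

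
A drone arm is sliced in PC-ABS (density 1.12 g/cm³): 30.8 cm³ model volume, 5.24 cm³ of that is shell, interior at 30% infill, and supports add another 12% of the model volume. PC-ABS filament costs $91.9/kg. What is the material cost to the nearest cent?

Infill region: 30.8 − 5.24 → 25.56 cm³.
Infill volume: 0.30 × 25.56 → 7.668 cm³.
Support: 0.12 × 30.8 → 3.696 cm³.
Total printed volume = 5.24 + 7.668 + 3.696 = 16.604 cm³.
Mass = 16.604 × 1.12, so 18.59648 g.
Cost = 18.59648 g / 1000 × $91.9/kg = $1.71.

$1.71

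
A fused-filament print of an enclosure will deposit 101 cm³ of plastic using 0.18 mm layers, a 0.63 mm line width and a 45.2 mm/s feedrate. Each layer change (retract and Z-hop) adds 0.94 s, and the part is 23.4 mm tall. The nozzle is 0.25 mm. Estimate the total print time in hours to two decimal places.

5.51 hours

Line area = 0.18 × 0.63, so 0.1134 mm².
Path length: 101000 mm³ / 0.1134 mm² → 890652.6 mm.
Print-move time = 890652.6 / 45.2, so 19704.7 s.
Number of layers: 23.4 / 0.18 → 130 (rounded up).
Layer-change overhead = 130 × 0.94 = 122.2 s.
Total = 19704.7 + 122.2 = 19826.9 s = 5.51 hours.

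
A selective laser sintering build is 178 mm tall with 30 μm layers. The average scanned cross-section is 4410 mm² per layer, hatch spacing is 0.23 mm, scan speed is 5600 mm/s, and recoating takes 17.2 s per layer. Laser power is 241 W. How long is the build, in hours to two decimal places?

34.00 hours

Layers = ⌈178/0.03⌉ = 5934.
Scan path per layer = 4410 / 0.23, so 19173.9 mm.
Laser time per layer = 19173.9 / 5600 = 3.4239 s.
Per-layer time = 3.4239 + 17.2, so 20.6239 s.
Total: 5934 × 20.6239 s = 122382.2226 s → 34.00 hours.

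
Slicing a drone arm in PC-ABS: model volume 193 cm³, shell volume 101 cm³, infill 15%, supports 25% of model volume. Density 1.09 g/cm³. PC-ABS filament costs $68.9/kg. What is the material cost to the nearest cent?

Volume inside the shell = 193 − 101 = 92 cm³.
Infill deposited: 0.15 × 92 → 13.8 cm³.
Support = 0.25 × 193 = 48.25 cm³.
Total printed volume = 101 + 13.8 + 48.25 = 163.05 cm³.
Mass = 163.05 × 1.09 = 177.7245 g.
Cost = 177.7245 g / 1000 × $68.9/kg = $12.25.

$12.25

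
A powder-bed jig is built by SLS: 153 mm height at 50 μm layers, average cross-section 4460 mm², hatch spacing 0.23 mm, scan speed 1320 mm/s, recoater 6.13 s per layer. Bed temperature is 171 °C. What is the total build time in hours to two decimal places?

Layers = ⌈153/0.05⌉ = 3060.
Scan path per layer: 4460 / 0.23 → 19391.3 mm.
Scan time per layer = 19391.3 / 1320 = 14.6904 s.
Time per layer = 14.6904 + 6.13, so 20.8204 s.
Total: 3060 × 20.8204 s = 63710.424 s → 17.70 hours.

17.70 hours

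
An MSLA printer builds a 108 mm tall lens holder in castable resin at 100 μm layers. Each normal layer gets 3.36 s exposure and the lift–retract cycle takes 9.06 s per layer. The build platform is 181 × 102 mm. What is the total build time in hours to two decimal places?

Number of layers: 108 / 0.1 → 1080 (rounded up).
Each layer takes: 3.36 + 9.06 → 12.42 s.
Total = 1080 × 12.42 = 13413.6 s = 3.73 hours.

3.73 hours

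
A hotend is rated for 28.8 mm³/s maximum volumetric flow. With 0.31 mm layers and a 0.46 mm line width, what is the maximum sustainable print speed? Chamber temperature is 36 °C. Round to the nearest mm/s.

202 mm/s

Bead cross-section = 0.31 × 0.46, so 0.1426 mm².
v_max = Q/A = 28.8/0.1426 = 201.96 mm/s → 202 mm/s.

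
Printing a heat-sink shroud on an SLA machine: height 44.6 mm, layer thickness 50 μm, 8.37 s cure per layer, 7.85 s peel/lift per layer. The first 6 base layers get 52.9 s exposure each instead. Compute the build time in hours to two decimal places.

Layer count = ceil(44.6 / 0.05) = 892.
Bottom layers = 6 × (52.9 + 7.85) = 364.5 s.
Normal layers: 886 × (8.37 + 7.85) → 14370.92 s.
Sum: 364.5 + 14370.92 = 14735.42 s → 4.09 hours.

4.09 hours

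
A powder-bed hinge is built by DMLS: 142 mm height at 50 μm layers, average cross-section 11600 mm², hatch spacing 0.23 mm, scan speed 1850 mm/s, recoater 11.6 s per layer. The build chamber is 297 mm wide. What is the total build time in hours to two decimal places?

30.66 hours

Layers = ⌈142/0.05⌉ = 2840.
Scan path per layer = 11600 / 0.23, so 50434.8 mm.
Laser time per layer: 50434.8 / 1850 → 27.2621 s.
Layer cycle: 27.2621 + 11.6 → 38.8621 s.
Build time = 2840 × 38.8621 = 110368.364 s = 30.66 hours.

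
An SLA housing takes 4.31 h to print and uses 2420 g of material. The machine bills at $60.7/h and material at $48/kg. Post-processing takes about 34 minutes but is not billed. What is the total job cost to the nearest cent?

$377.78

Time charge = 60.7 × 4.31, so $261.617.
Feedstock cost = 48 × 2420/1000 = $116.16.
Job cost: 261.617 + 116.16 = 377.777 ≈ $377.78.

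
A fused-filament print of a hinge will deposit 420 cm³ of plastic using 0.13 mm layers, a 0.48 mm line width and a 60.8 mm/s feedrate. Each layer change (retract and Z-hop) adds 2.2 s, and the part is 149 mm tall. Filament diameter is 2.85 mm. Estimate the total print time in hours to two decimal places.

31.45 hours

Bead cross-section: 0.13 × 0.48 → 0.0624 mm².
Toolpath length = 420 cm³ / 0.0624 mm² = 420000 / 0.0624 = 6730769.2 mm.
Print-move time: 6730769.2 / 60.8 → 110703.4 s.
Number of layers: 149 / 0.13 → 1147 (rounded up).
Layer-change overhead: 1147 × 2.2 → 2523.4 s.
Total = 110703.4 + 2523.4 = 113226.8 s = 31.45 hours.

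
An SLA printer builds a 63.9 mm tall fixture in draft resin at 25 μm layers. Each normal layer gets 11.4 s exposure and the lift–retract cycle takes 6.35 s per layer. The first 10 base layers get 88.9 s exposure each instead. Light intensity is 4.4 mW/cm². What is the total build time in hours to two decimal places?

Layer count = ceil(63.9 / 0.025) = 2556.
Base layers = 10 × (88.9 + 6.35), so 952.5 s.
Normal layers = 2546 × (11.4 + 6.35), so 45191.5 s.
Sum: 952.5 + 45191.5 = 46144 s → 12.82 hours.

12.82 hours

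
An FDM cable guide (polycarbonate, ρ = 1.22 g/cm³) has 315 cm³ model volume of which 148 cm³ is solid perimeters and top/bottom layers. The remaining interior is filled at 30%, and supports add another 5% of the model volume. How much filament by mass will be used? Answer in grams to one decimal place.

Interior volume = 315 − 148, so 167 cm³.
Deposited infill = 0.30 × 167 = 50.1 cm³.
Support: 0.05 × 315 → 15.75 cm³.
Total extruded = 148 + 50.1 + 15.75, so 213.85 cm³.
Mass: 213.85 × 1.22 → 260.897 g.

260.9 g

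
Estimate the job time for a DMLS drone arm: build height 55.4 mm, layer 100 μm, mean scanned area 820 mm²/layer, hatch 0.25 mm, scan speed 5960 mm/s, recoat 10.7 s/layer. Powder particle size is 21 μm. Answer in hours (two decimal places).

1.73 hours

Layers = ⌈55.4/0.1⌉ = 554.
Per-layer scan distance: 820 / 0.25 → 3280 mm.
Laser time per layer = 3280 / 5960, so 0.5503 s.
Layer cycle = 0.5503 + 10.7, so 11.2503 s.
554 layers × 11.2503 s/layer = 6232.6662 s, i.e. 1.73 hours.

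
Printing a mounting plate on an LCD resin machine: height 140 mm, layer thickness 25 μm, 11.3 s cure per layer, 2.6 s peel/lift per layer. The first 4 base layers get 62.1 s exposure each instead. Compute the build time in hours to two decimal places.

21.68 hours

Number of layers: 140 / 0.025 → 5600 (rounded up).
Bottom layers: 4 × (62.1 + 2.6) → 258.8 s.
Regular layers: 5596 × (11.3 + 2.6) → 77784.4 s.
Sum: 258.8 + 77784.4 = 78043.2 s → 21.68 hours.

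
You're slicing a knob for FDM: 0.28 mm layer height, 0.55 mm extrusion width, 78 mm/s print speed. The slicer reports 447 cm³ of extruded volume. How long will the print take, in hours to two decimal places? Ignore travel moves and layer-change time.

10.34 hours

Extrusion cross-section: 0.28 × 0.55 → 0.154 mm².
Total extruded path = 447000/0.154 = 2902597.4 mm.
Time extruding: 2902597.4 / 78 → 37212.8 s.
Converting: 37212.8 s = 10.34 hours.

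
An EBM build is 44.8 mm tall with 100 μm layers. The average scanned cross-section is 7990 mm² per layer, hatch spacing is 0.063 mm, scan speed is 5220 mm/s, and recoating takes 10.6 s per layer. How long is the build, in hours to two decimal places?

4.34 hours

Number of layers: 44.8 / 0.1 → 448 (rounded up).
Hatch length per layer = 7990 / 0.063, so 126825.4 mm.
Beam time per layer = 126825.4 / 5220 = 24.2961 s.
Layer cycle = 24.2961 + 10.6, so 34.8961 s.
448 layers × 34.8961 s/layer = 15633.4528 s, i.e. 4.34 hours.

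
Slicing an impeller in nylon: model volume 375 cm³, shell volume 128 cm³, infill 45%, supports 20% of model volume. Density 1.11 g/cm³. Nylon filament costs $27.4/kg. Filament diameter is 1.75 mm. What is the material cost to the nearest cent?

Volume inside the shell: 375 − 128 → 247 cm³.
Infill deposited: 0.45 × 247 → 111.15 cm³.
Support = 0.20 × 375 = 75 cm³.
Total printed volume = 128 + 111.15 + 75 = 314.15 cm³.
Mass = 314.15 × 1.11 = 348.7065 g.
Cost = 348.7065 g / 1000 × $27.4/kg = $9.55.

$9.55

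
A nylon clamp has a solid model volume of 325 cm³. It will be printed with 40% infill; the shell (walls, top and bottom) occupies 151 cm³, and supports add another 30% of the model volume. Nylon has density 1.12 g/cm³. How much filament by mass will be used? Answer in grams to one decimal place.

356.3 g

Infill region = 325 − 151 = 174 cm³.
Deposited infill = 0.40 × 174 = 69.6 cm³.
Support = 0.30 × 325 = 97.5 cm³.
Total extruded = 151 + 69.6 + 97.5, so 318.1 cm³.
Mass = 318.1 × 1.12, so 356.272 g.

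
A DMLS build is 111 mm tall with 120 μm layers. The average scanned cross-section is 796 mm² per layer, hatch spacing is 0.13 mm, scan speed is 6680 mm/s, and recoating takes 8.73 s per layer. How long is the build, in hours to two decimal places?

2.48 hours

Layers = ⌈111/0.12⌉ = 925.
Scan path per layer = 796 / 0.13 = 6123.1 mm.
Laser time per layer: 6123.1 / 6680 → 0.9166 s.
Per-layer time = 0.9166 + 8.73, so 9.6466 s.
Total: 925 × 9.6466 s = 8923.105 s → 2.48 hours.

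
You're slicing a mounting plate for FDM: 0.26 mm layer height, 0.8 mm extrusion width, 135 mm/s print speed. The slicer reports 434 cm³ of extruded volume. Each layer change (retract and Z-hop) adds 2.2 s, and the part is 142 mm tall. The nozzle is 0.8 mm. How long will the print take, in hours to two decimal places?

4.63 hours

Extrusion cross-section: 0.26 × 0.8 → 0.208 mm².
Total extruded path = 434000/0.208 = 2086538.5 mm.
Time extruding = 2086538.5 / 135 = 15455.8 s.
Layer count = ceil(142 / 0.26) = 547.
Z-hop total = 547 × 2.2, so 1203.4 s.
Altogether 15455.8 + 1203.4 = 16659.2 s, i.e. 4.63 hours.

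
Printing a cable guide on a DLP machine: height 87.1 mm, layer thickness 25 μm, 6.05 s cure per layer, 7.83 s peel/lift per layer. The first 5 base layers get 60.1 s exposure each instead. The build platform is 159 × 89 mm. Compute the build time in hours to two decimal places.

Layers = ⌈87.1/0.025⌉ = 3484.
Burn-in layers = 5 × (60.1 + 7.83) = 339.65 s.
Remaining layers: 3479 × (6.05 + 7.83) → 48288.52 s.
Sum: 339.65 + 48288.52 = 48628.17 s → 13.51 hours.

13.51 hours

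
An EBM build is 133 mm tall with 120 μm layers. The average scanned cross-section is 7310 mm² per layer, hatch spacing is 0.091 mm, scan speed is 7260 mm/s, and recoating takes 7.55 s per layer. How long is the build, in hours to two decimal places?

Layer count = ceil(133 / 0.12) = 1109.
Hatch length per layer = 7310 / 0.091 = 80329.7 mm.
Beam time per layer = 80329.7 / 7260, so 11.0647 s.
Per-layer time: 11.0647 + 7.55 → 18.6147 s.
Total: 1109 × 18.6147 s = 20643.7023 s → 5.73 hours.

5.73 hours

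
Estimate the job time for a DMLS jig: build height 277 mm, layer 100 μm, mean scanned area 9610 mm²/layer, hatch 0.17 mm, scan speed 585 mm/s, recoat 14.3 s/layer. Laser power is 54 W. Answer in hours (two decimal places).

Layer count = ceil(277 / 0.1) = 2770.
Per-layer scan distance = 9610 / 0.17, so 56529.4 mm.
Laser time per layer = 56529.4 / 585 = 96.6315 s.
Time per layer = 96.6315 + 14.3 = 110.9315 s.
Total: 2770 × 110.9315 s = 307280.255 s → 85.36 hours.

85.36 hours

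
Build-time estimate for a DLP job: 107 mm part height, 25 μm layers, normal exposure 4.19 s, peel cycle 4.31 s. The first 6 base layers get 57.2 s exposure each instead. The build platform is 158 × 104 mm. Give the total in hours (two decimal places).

10.19 hours

Number of layers: 107 / 0.025 → 4280 (rounded up).
Bottom layers = 6 × (57.2 + 4.31) = 369.06 s.
Remaining layers: 4274 × (4.19 + 4.31) → 36329 s.
Sum: 369.06 + 36329 = 36698.06 s → 10.19 hours.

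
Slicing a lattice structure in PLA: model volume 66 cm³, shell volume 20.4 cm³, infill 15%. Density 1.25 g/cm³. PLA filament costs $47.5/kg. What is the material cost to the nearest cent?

$1.62

Volume inside the shell = 66 − 20.4, so 45.6 cm³.
Infill volume = 0.15 × 45.6 = 6.84 cm³.
Total printed volume: 20.4 + 6.84 → 27.24 cm³.
Mass = 27.24 × 1.25 = 34.05 g.
At $47.5/kg: 34.05/1000 × 47.5 = $1.62.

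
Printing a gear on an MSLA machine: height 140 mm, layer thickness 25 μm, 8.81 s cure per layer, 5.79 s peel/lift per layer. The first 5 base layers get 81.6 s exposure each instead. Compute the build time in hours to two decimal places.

22.81 hours

Number of layers: 140 / 0.025 → 5600 (rounded up).
Base layers = 5 × (81.6 + 5.79), so 436.95 s.
Regular layers = 5595 × (8.81 + 5.79), so 81687 s.
Total = 436.95 + 81687 = 82123.95 s = 22.81 hours.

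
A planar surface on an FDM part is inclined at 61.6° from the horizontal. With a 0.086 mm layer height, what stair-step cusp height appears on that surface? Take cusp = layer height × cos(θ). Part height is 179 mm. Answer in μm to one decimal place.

40.9 μm

cos(61.6°) = 0.4756, so cusp = 0.086 × 0.4756 = 0.040902 mm → 40.9 μm.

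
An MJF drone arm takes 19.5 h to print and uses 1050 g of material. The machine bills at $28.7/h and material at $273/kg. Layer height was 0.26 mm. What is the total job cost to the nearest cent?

$846.30

Machine cost = 28.7 × 19.5, so $559.65.
Material cost: 273 × 1050/1000 → $286.65.
Total = 559.65 + 286.65 = $846.30.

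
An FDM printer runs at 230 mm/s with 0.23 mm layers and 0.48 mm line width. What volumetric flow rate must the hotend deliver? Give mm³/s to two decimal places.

25.39

A = 0.23 × 0.48 = 0.1104 mm².
Volumetric flow = 230 × 0.1104 = 25.39 mm³/s.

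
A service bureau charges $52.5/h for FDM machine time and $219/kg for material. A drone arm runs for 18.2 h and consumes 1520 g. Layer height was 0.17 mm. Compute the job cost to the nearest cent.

$1288.38

Time charge: 52.5 × 18.2 → $955.50.
Material cost = 219 × 1520/1000, so $332.88.
Job cost: 955.50 + 332.88 = $1288.38.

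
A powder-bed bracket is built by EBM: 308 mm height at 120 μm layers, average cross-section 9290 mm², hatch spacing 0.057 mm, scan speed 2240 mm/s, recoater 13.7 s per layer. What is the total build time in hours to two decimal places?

61.65 hours

Layers = ⌈308/0.12⌉ = 2567.
Scan path per layer = 9290 / 0.057, so 162982.5 mm.
Per-layer scan time = 162982.5 / 2240, so 72.76 s.
Time per layer = 72.76 + 13.7, so 86.46 s.
Build time = 2567 × 86.46 = 221942.82 s = 61.65 hours.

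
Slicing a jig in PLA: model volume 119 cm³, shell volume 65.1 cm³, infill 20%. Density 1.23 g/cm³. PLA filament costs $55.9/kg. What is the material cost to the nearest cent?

$5.22

Interior volume: 119 − 65.1 → 53.9 cm³.
Deposited infill: 0.20 × 53.9 → 10.78 cm³.
Total extruded = 65.1 + 10.78 = 75.88 cm³.
Mass: 75.88 × 1.23 → 93.3324 g.
Cost = 93.3324 g / 1000 × $55.9/kg = $5.22.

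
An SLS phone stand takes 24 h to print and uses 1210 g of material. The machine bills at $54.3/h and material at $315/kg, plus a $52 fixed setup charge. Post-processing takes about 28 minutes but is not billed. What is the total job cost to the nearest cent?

Time charge = 54.3 × 24, so $1303.20.
Material cost = 315 × 1210/1000, so $381.15.
Total = 1303.20 + 381.15 + 52 = $1736.35.

$1736.35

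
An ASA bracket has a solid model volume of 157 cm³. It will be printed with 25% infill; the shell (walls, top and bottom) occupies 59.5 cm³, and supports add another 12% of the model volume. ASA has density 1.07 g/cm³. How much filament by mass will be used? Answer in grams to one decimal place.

Interior volume: 157 − 59.5 → 97.5 cm³.
Infill deposited: 0.25 × 97.5 → 24.375 cm³.
Support = 0.12 × 157, so 18.84 cm³.
Total printed volume: 59.5 + 24.375 + 18.84 → 102.715 cm³.
Mass = 102.715 × 1.07 = 109.90505 g.

109.9 g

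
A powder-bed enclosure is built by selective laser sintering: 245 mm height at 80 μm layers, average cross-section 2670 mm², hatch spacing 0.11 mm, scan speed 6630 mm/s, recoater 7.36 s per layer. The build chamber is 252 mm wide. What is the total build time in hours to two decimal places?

Layers = ⌈245/0.08⌉ = 3063.
Scan path per layer = 2670 / 0.11, so 24272.7 mm.
Laser time per layer = 24272.7 / 6630 = 3.661 s.
Per-layer time = 3.661 + 7.36, so 11.021 s.
Total: 3063 × 11.021 s = 33757.323 s → 9.38 hours.

9.38 hours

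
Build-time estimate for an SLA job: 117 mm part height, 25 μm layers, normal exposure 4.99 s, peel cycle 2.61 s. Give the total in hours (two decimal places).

Layers = ⌈117/0.025⌉ = 4680.
Per-layer time = 4.99 + 2.61 = 7.6 s.
Total = 4680 × 7.6 = 35568 s = 9.88 hours.

9.88 hours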